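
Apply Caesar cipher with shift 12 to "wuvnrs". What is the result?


Caesar cipher: shift "wuvnrs" by 12
  'w' (pos 22) + 12 = pos 8 = 'i'
  'u' (pos 20) + 12 = pos 6 = 'g'
  'v' (pos 21) + 12 = pos 7 = 'h'
  'n' (pos 13) + 12 = pos 25 = 'z'
  'r' (pos 17) + 12 = pos 3 = 'd'
  's' (pos 18) + 12 = pos 4 = 'e'
Result: ighzde

ighzde


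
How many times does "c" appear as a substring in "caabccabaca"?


Searching for "c" in "caabccabaca"
Scanning each position:
  Position 0: "c" => MATCH
  Position 1: "a" => no
  Position 2: "a" => no
  Position 3: "b" => no
  Position 4: "c" => MATCH
  Position 5: "c" => MATCH
  Position 6: "a" => no
  Position 7: "b" => no
  Position 8: "a" => no
  Position 9: "c" => MATCH
  Position 10: "a" => no
Total occurrences: 4

4


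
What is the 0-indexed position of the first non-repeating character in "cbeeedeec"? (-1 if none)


Input: cbeeedeec
Character frequencies:
  'b': 1
  'c': 2
  'd': 1
  'e': 5
Scanning left to right for freq == 1:
  Position 0 ('c'): freq=2, skip
  Position 1 ('b'): unique! => answer = 1

1


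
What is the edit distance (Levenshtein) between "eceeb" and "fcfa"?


Computing edit distance: "eceeb" -> "fcfa"
DP table:
           f    c    f    a
      0    1    2    3    4
  e   1    1    2    3    4
  c   2    2    1    2    3
  e   3    3    2    2    3
  e   4    4    3    3    3
  b   5    5    4    4    4
Edit distance = dp[5][4] = 4

4


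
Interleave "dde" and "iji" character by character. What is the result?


Interleaving "dde" and "iji":
  Position 0: 'd' from first, 'i' from second => "di"
  Position 1: 'd' from first, 'j' from second => "dj"
  Position 2: 'e' from first, 'i' from second => "ei"
Result: didjei

didjei


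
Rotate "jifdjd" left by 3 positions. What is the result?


Input: "jifdjd", rotate left by 3
First 3 characters: "jif"
Remaining characters: "djd"
Concatenate remaining + first: "djd" + "jif" = "djdjif"

djdjif


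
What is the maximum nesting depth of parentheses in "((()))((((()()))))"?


Input: "((()))((((()()))))"
Tracking depth:
  Position 0 '(': depth becomes 1
  Position 1 '(': depth becomes 2
  Position 2 '(': depth becomes 3
  Position 3 ')': depth becomes 2
  Position 4 ')': depth becomes 1
  Position 5 ')': depth becomes 0
  Position 6 '(': depth becomes 1
  Position 7 '(': depth becomes 2
  Position 8 '(': depth becomes 3
  Position 9 '(': depth becomes 4
  Position 10 '(': depth becomes 5
  Position 11 ')': depth becomes 4
  Position 12 '(': depth becomes 5
  Position 13 ')': depth becomes 4
  Position 14 ')': depth becomes 3
  Position 15 ')': depth becomes 2
  Position 16 ')': depth becomes 1
  Position 17 ')': depth becomes 0
Maximum depth reached: 5

5


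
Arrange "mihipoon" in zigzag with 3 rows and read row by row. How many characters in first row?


Zigzag "mihipoon" into 3 rows:
Placing characters:
  'm' => row 0
  'i' => row 1
  'h' => row 2
  'i' => row 1
  'p' => row 0
  'o' => row 1
  'o' => row 2
  'n' => row 1
Rows:
  Row 0: "mp"
  Row 1: "iion"
  Row 2: "ho"
First row length: 2

2


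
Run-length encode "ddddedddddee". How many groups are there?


Input: ddddedddddee
Scanning for consecutive runs:
  Group 1: 'd' x 4 (positions 0-3)
  Group 2: 'e' x 1 (positions 4-4)
  Group 3: 'd' x 5 (positions 5-9)
  Group 4: 'e' x 2 (positions 10-11)
Total groups: 4

4


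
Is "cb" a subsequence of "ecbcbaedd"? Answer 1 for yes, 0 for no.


Check if "cb" is a subsequence of "ecbcbaedd"
Greedy scan:
  Position 0 ('e'): no match needed
  Position 1 ('c'): matches sub[0] = 'c'
  Position 2 ('b'): matches sub[1] = 'b'
  Position 3 ('c'): no match needed
  Position 4 ('b'): no match needed
  Position 5 ('a'): no match needed
  Position 6 ('e'): no match needed
  Position 7 ('d'): no match needed
  Position 8 ('d'): no match needed
All 2 characters matched => is a subsequence

1


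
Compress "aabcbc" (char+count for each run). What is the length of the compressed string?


Input: aabcbc
Runs:
  'a' x 2 => "a2"
  'b' x 1 => "b1"
  'c' x 1 => "c1"
  'b' x 1 => "b1"
  'c' x 1 => "c1"
Compressed: "a2b1c1b1c1"
Compressed length: 10

10


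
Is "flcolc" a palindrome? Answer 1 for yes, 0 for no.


Input: flcolc
Reversed: cloclf
  Compare pos 0 ('f') with pos 5 ('c'): MISMATCH
  Compare pos 1 ('l') with pos 4 ('l'): match
  Compare pos 2 ('c') with pos 3 ('o'): MISMATCH
Result: not a palindrome

0


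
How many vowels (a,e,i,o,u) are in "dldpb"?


Input: dldpb
Checking each character:
  'd' at position 0: consonant
  'l' at position 1: consonant
  'd' at position 2: consonant
  'p' at position 3: consonant
  'b' at position 4: consonant
Total vowels: 0

0


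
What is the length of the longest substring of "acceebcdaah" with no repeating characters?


Input: "acceebcdaah"
Sliding window (track last position of each char):
  Position 0 ('a'): window [0,0] length 1 -- new best
  Position 1 ('c'): window [0,1] length 2 -- new best
  Position 2 ('c'): repeat (last at 1), move window start to 2
  Position 2 ('c'): window [2,2] length 1
  Position 3 ('e'): window [2,3] length 2
  Position 4 ('e'): repeat (last at 3), move window start to 4
  Position 4 ('e'): window [4,4] length 1
  Position 5 ('b'): window [4,5] length 2
  Position 6 ('c'): window [4,6] length 3 -- new best
  Position 7 ('d'): window [4,7] length 4 -- new best
  Position 8 ('a'): window [4,8] length 5 -- new best
  Position 9 ('a'): repeat (last at 8), move window start to 9
  Position 9 ('a'): window [9,9] length 1
  Position 10 ('h'): window [9,10] length 2
Longest substring with no repeats: "ebcda" with length 5

5


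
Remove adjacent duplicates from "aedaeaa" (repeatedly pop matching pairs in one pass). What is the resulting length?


Input: aedaeaa
Stack-based adjacent duplicate removal:
  Read 'a': push. Stack: a
  Read 'e': push. Stack: ae
  Read 'd': push. Stack: aed
  Read 'a': push. Stack: aeda
  Read 'e': push. Stack: aedae
  Read 'a': push. Stack: aedaea
  Read 'a': matches stack top 'a' => pop. Stack: aedae
Final stack: "aedae" (length 5)

5


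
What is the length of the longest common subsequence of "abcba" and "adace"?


LCS of "abcba" and "adace"
DP table:
           a    d    a    c    e
      0    0    0    0    0    0
  a   0    1    1    1    1    1
  b   0    1    1    1    1    1
  c   0    1    1    1    2    2
  b   0    1    1    1    2    2
  a   0    1    1    2    2    2
LCS length = dp[5][5] = 2

2


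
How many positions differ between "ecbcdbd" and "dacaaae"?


Comparing "ecbcdbd" and "dacaaae" position by position:
  Position 0: 'e' vs 'd' => DIFFER
  Position 1: 'c' vs 'a' => DIFFER
  Position 2: 'b' vs 'c' => DIFFER
  Position 3: 'c' vs 'a' => DIFFER
  Position 4: 'd' vs 'a' => DIFFER
  Position 5: 'b' vs 'a' => DIFFER
  Position 6: 'd' vs 'e' => DIFFER
Positions that differ: 7

7


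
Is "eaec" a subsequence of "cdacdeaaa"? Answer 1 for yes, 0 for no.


Check if "eaec" is a subsequence of "cdacdeaaa"
Greedy scan:
  Position 0 ('c'): no match needed
  Position 1 ('d'): no match needed
  Position 2 ('a'): no match needed
  Position 3 ('c'): no match needed
  Position 4 ('d'): no match needed
  Position 5 ('e'): matches sub[0] = 'e'
  Position 6 ('a'): matches sub[1] = 'a'
  Position 7 ('a'): no match needed
  Position 8 ('a'): no match needed
Only matched 2/4 characters => not a subsequence

0


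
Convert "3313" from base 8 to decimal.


Input: "3313" in base 8
Positional expansion:
  Digit '3' (value 3) x 8^3 = 1536
  Digit '3' (value 3) x 8^2 = 192
  Digit '1' (value 1) x 8^1 = 8
  Digit '3' (value 3) x 8^0 = 3
Sum = 1739

1739


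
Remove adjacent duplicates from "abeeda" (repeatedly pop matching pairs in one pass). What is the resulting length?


Input: abeeda
Stack-based adjacent duplicate removal:
  Read 'a': push. Stack: a
  Read 'b': push. Stack: ab
  Read 'e': push. Stack: abe
  Read 'e': matches stack top 'e' => pop. Stack: ab
  Read 'd': push. Stack: abd
  Read 'a': push. Stack: abda
Final stack: "abda" (length 4)

4


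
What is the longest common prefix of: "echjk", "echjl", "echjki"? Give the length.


Words: echjk, echjl, echjki
  Position 0: all 'e' => match
  Position 1: all 'c' => match
  Position 2: all 'h' => match
  Position 3: all 'j' => match
  Position 4: ('k', 'l', 'k') => mismatch, stop
LCP = "echj" (length 4)

4


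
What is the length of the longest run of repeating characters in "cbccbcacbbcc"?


Input: "cbccbcacbbcc"
Scanning for longest run:
  Position 1 ('b'): new char, reset run to 1
  Position 2 ('c'): new char, reset run to 1
  Position 3 ('c'): continues run of 'c', length=2
  Position 4 ('b'): new char, reset run to 1
  Position 5 ('c'): new char, reset run to 1
  Position 6 ('a'): new char, reset run to 1
  Position 7 ('c'): new char, reset run to 1
  Position 8 ('b'): new char, reset run to 1
  Position 9 ('b'): continues run of 'b', length=2
  Position 10 ('c'): new char, reset run to 1
  Position 11 ('c'): continues run of 'c', length=2
Longest run: 'c' with length 2

2


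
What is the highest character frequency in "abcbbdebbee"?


Input: abcbbdebbee
Character counts:
  'a': 1
  'b': 5
  'c': 1
  'd': 1
  'e': 3
Maximum frequency: 5

5


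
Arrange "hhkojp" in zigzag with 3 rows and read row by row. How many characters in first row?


Zigzag "hhkojp" into 3 rows:
Placing characters:
  'h' => row 0
  'h' => row 1
  'k' => row 2
  'o' => row 1
  'j' => row 0
  'p' => row 1
Rows:
  Row 0: "hj"
  Row 1: "hop"
  Row 2: "k"
First row length: 2

2


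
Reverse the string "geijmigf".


Input: geijmigf
Reading characters right to left:
  Position 7: 'f'
  Position 6: 'g'
  Position 5: 'i'
  Position 4: 'm'
  Position 3: 'j'
  Position 2: 'i'
  Position 1: 'e'
  Position 0: 'g'
Reversed: fgimjieg

fgimjieg


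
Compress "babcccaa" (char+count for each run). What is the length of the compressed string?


Input: babcccaa
Runs:
  'b' x 1 => "b1"
  'a' x 1 => "a1"
  'b' x 1 => "b1"
  'c' x 3 => "c3"
  'a' x 2 => "a2"
Compressed: "b1a1b1c3a2"
Compressed length: 10

10


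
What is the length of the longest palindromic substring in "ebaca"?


Input: "ebaca"
Checking substrings for palindromes:
  [2:5] "aca" (len 3) => palindrome
Longest palindromic substring: "aca" with length 3

3


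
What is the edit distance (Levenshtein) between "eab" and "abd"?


Computing edit distance: "eab" -> "abd"
DP table:
           a    b    d
      0    1    2    3
  e   1    1    2    3
  a   2    1    2    3
  b   3    2    1    2
Edit distance = dp[3][3] = 2

2


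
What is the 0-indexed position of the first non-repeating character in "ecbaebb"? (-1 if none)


Input: ecbaebb
Character frequencies:
  'a': 1
  'b': 3
  'c': 1
  'e': 2
Scanning left to right for freq == 1:
  Position 0 ('e'): freq=2, skip
  Position 1 ('c'): unique! => answer = 1

1


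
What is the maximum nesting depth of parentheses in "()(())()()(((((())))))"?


Input: "()(())()()(((((())))))"
Tracking depth:
  Position 0 '(': depth becomes 1
  Position 1 ')': depth becomes 0
  Position 2 '(': depth becomes 1
  Position 3 '(': depth becomes 2
  Position 4 ')': depth becomes 1
  Position 5 ')': depth becomes 0
  Position 6 '(': depth becomes 1
  Position 7 ')': depth becomes 0
  Position 8 '(': depth becomes 1
  Position 9 ')': depth becomes 0
  Position 10 '(': depth becomes 1
  Position 11 '(': depth becomes 2
  Position 12 '(': depth becomes 3
  Position 13 '(': depth becomes 4
  Position 14 '(': depth becomes 5
  Position 15 '(': depth becomes 6
  Position 16 ')': depth becomes 5
  Position 17 ')': depth becomes 4
  Position 18 ')': depth becomes 3
  Position 19 ')': depth becomes 2
  Position 20 ')': depth becomes 1
  Position 21 ')': depth becomes 0
Maximum depth reached: 6

6


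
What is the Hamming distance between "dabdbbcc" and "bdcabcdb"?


Comparing "dabdbbcc" and "bdcabcdb" position by position:
  Position 0: 'd' vs 'b' => differ
  Position 1: 'a' vs 'd' => differ
  Position 2: 'b' vs 'c' => differ
  Position 3: 'd' vs 'a' => differ
  Position 4: 'b' vs 'b' => same
  Position 5: 'b' vs 'c' => differ
  Position 6: 'c' vs 'd' => differ
  Position 7: 'c' vs 'b' => differ
Total differences (Hamming distance): 7

7


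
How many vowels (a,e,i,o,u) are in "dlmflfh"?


Input: dlmflfh
Checking each character:
  'd' at position 0: consonant
  'l' at position 1: consonant
  'm' at position 2: consonant
  'f' at position 3: consonant
  'l' at position 4: consonant
  'f' at position 5: consonant
  'h' at position 6: consonant
Total vowels: 0

0


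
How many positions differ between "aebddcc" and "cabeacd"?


Comparing "aebddcc" and "cabeacd" position by position:
  Position 0: 'a' vs 'c' => DIFFER
  Position 1: 'e' vs 'a' => DIFFER
  Position 2: 'b' vs 'b' => same
  Position 3: 'd' vs 'e' => DIFFER
  Position 4: 'd' vs 'a' => DIFFER
  Position 5: 'c' vs 'c' => same
  Position 6: 'c' vs 'd' => DIFFER
Positions that differ: 5

5


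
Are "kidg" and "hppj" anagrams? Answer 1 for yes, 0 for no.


Strings: "kidg", "hppj"
Sorted first:  dgik
Sorted second: hjpp
Differ at position 0: 'd' vs 'h' => not anagrams

0


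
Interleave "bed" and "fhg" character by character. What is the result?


Interleaving "bed" and "fhg":
  Position 0: 'b' from first, 'f' from second => "bf"
  Position 1: 'e' from first, 'h' from second => "eh"
  Position 2: 'd' from first, 'g' from second => "dg"
Result: bfehdg

bfehdg


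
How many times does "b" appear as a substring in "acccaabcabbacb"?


Searching for "b" in "acccaabcabbacb"
Scanning each position:
  Position 0: "a" => no
  Position 1: "c" => no
  Position 2: "c" => no
  Position 3: "c" => no
  Position 4: "a" => no
  Position 5: "a" => no
  Position 6: "b" => MATCH
  Position 7: "c" => no
  Position 8: "a" => no
  Position 9: "b" => MATCH
  Position 10: "b" => MATCH
  Position 11: "a" => no
  Position 12: "c" => no
  Position 13: "b" => MATCH
Total occurrences: 4

4


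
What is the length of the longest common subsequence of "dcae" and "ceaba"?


LCS of "dcae" and "ceaba"
DP table:
           c    e    a    b    a
      0    0    0    0    0    0
  d   0    0    0    0    0    0
  c   0    1    1    1    1    1
  a   0    1    1    2    2    2
  e   0    1    2    2    2    2
LCS length = dp[4][5] = 2

2


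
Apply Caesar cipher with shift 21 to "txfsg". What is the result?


Caesar cipher: shift "txfsg" by 21
  't' (pos 19) + 21 = pos 14 = 'o'
  'x' (pos 23) + 21 = pos 18 = 's'
  'f' (pos 5) + 21 = pos 0 = 'a'
  's' (pos 18) + 21 = pos 13 = 'n'
  'g' (pos 6) + 21 = pos 1 = 'b'
Result: osanb

osanb


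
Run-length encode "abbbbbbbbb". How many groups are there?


Input: abbbbbbbbb
Scanning for consecutive runs:
  Group 1: 'a' x 1 (positions 0-0)
  Group 2: 'b' x 9 (positions 1-9)
Total groups: 2

2


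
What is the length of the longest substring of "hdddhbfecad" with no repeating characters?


Input: "hdddhbfecad"
Sliding window (track last position of each char):
  Position 0 ('h'): window [0,0] length 1 -- new best
  Position 1 ('d'): window [0,1] length 2 -- new best
  Position 2 ('d'): repeat (last at 1), move window start to 2
  Position 2 ('d'): window [2,2] length 1
  Position 3 ('d'): repeat (last at 2), move window start to 3
  Position 3 ('d'): window [3,3] length 1
  Position 4 ('h'): window [3,4] length 2
  Position 5 ('b'): window [3,5] length 3 -- new best
  Position 6 ('f'): window [3,6] length 4 -- new best
  Position 7 ('e'): window [3,7] length 5 -- new best
  Position 8 ('c'): window [3,8] length 6 -- new best
  Position 9 ('a'): window [3,9] length 7 -- new best
  Position 10 ('d'): repeat (last at 3), move window start to 4
  Position 10 ('d'): window [4,10] length 7
Longest substring with no repeats: "dhbfeca" with length 7

7


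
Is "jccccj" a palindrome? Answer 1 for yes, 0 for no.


Input: jccccj
Reversed: jccccj
  Compare pos 0 ('j') with pos 5 ('j'): match
  Compare pos 1 ('c') with pos 4 ('c'): match
  Compare pos 2 ('c') with pos 3 ('c'): match
Result: palindrome

1


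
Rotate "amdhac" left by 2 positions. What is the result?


Input: "amdhac", rotate left by 2
First 2 characters: "am"
Remaining characters: "dhac"
Concatenate remaining + first: "dhac" + "am" = "dhacam"

dhacam


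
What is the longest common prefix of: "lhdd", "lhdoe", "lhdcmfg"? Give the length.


Words: lhdd, lhdoe, lhdcmfg
  Position 0: all 'l' => match
  Position 1: all 'h' => match
  Position 2: all 'd' => match
  Position 3: ('d', 'o', 'c') => mismatch, stop
LCP = "lhd" (length 3)

3


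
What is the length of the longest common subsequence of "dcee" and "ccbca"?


LCS of "dcee" and "ccbca"
DP table:
           c    c    b    c    a
      0    0    0    0    0    0
  d   0    0    0    0    0    0
  c   0    1    1    1    1    1
  e   0    1    1    1    1    1
  e   0    1    1    1    1    1
LCS length = dp[4][5] = 1

1


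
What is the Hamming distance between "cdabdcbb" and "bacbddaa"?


Comparing "cdabdcbb" and "bacbddaa" position by position:
  Position 0: 'c' vs 'b' => differ
  Position 1: 'd' vs 'a' => differ
  Position 2: 'a' vs 'c' => differ
  Position 3: 'b' vs 'b' => same
  Position 4: 'd' vs 'd' => same
  Position 5: 'c' vs 'd' => differ
  Position 6: 'b' vs 'a' => differ
  Position 7: 'b' vs 'a' => differ
Total differences (Hamming distance): 6

6


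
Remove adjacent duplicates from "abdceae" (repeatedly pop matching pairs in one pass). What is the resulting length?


Input: abdceae
Stack-based adjacent duplicate removal:
  Read 'a': push. Stack: a
  Read 'b': push. Stack: ab
  Read 'd': push. Stack: abd
  Read 'c': push. Stack: abdc
  Read 'e': push. Stack: abdce
  Read 'a': push. Stack: abdcea
  Read 'e': push. Stack: abdceae
Final stack: "abdceae" (length 7)

7


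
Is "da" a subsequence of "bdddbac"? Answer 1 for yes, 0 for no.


Check if "da" is a subsequence of "bdddbac"
Greedy scan:
  Position 0 ('b'): no match needed
  Position 1 ('d'): matches sub[0] = 'd'
  Position 2 ('d'): no match needed
  Position 3 ('d'): no match needed
  Position 4 ('b'): no match needed
  Position 5 ('a'): matches sub[1] = 'a'
  Position 6 ('c'): no match needed
All 2 characters matched => is a subsequence

1


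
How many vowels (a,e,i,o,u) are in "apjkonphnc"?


Input: apjkonphnc
Checking each character:
  'a' at position 0: vowel (running total: 1)
  'p' at position 1: consonant
  'j' at position 2: consonant
  'k' at position 3: consonant
  'o' at position 4: vowel (running total: 2)
  'n' at position 5: consonant
  'p' at position 6: consonant
  'h' at position 7: consonant
  'n' at position 8: consonant
  'c' at position 9: consonant
Total vowels: 2

2


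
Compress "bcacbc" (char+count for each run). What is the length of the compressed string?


Input: bcacbc
Runs:
  'b' x 1 => "b1"
  'c' x 1 => "c1"
  'a' x 1 => "a1"
  'c' x 1 => "c1"
  'b' x 1 => "b1"
  'c' x 1 => "c1"
Compressed: "b1c1a1c1b1c1"
Compressed length: 12

12


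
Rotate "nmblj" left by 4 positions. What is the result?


Input: "nmblj", rotate left by 4
First 4 characters: "nmbl"
Remaining characters: "j"
Concatenate remaining + first: "j" + "nmbl" = "jnmbl"

jnmbl


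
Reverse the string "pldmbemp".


Input: pldmbemp
Reading characters right to left:
  Position 7: 'p'
  Position 6: 'm'
  Position 5: 'e'
  Position 4: 'b'
  Position 3: 'm'
  Position 2: 'd'
  Position 1: 'l'
  Position 0: 'p'
Reversed: pmebmdlp

pmebmdlp


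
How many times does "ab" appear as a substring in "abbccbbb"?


Searching for "ab" in "abbccbbb"
Scanning each position:
  Position 0: "ab" => MATCH
  Position 1: "bb" => no
  Position 2: "bc" => no
  Position 3: "cc" => no
  Position 4: "cb" => no
  Position 5: "bb" => no
  Position 6: "bb" => no
Total occurrences: 1

1


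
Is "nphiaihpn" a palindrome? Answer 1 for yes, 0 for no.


Input: nphiaihpn
Reversed: nphiaihpn
  Compare pos 0 ('n') with pos 8 ('n'): match
  Compare pos 1 ('p') with pos 7 ('p'): match
  Compare pos 2 ('h') with pos 6 ('h'): match
  Compare pos 3 ('i') with pos 5 ('i'): match
Result: palindrome

1


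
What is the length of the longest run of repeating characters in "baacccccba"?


Input: "baacccccba"
Scanning for longest run:
  Position 1 ('a'): new char, reset run to 1
  Position 2 ('a'): continues run of 'a', length=2
  Position 3 ('c'): new char, reset run to 1
  Position 4 ('c'): continues run of 'c', length=2
  Position 5 ('c'): continues run of 'c', length=3
  Position 6 ('c'): continues run of 'c', length=4
  Position 7 ('c'): continues run of 'c', length=5
  Position 8 ('b'): new char, reset run to 1
  Position 9 ('a'): new char, reset run to 1
Longest run: 'c' with length 5

5


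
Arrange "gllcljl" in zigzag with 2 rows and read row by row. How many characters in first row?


Zigzag "gllcljl" into 2 rows:
Placing characters:
  'g' => row 0
  'l' => row 1
  'l' => row 0
  'c' => row 1
  'l' => row 0
  'j' => row 1
  'l' => row 0
Rows:
  Row 0: "glll"
  Row 1: "lcj"
First row length: 4

4


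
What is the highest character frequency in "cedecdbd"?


Input: cedecdbd
Character counts:
  'b': 1
  'c': 2
  'd': 3
  'e': 2
Maximum frequency: 3

3


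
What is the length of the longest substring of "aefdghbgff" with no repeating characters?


Input: "aefdghbgff"
Sliding window (track last position of each char):
  Position 0 ('a'): window [0,0] length 1 -- new best
  Position 1 ('e'): window [0,1] length 2 -- new best
  Position 2 ('f'): window [0,2] length 3 -- new best
  Position 3 ('d'): window [0,3] length 4 -- new best
  Position 4 ('g'): window [0,4] length 5 -- new best
  Position 5 ('h'): window [0,5] length 6 -- new best
  Position 6 ('b'): window [0,6] length 7 -- new best
  Position 7 ('g'): repeat (last at 4), move window start to 5
  Position 7 ('g'): window [5,7] length 3
  Position 8 ('f'): window [5,8] length 4
  Position 9 ('f'): repeat (last at 8), move window start to 9
  Position 9 ('f'): window [9,9] length 1
Longest substring with no repeats: "aefdghb" with length 7

7


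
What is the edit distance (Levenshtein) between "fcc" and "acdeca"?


Computing edit distance: "fcc" -> "acdeca"
DP table:
           a    c    d    e    c    a
      0    1    2    3    4    5    6
  f   1    1    2    3    4    5    6
  c   2    2    1    2    3    4    5
  c   3    3    2    2    3    3    4
Edit distance = dp[3][6] = 4

4


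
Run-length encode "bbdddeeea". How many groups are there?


Input: bbdddeeea
Scanning for consecutive runs:
  Group 1: 'b' x 2 (positions 0-1)
  Group 2: 'd' x 3 (positions 2-4)
  Group 3: 'e' x 3 (positions 5-7)
  Group 4: 'a' x 1 (positions 8-8)
Total groups: 4

4


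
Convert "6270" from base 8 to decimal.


Input: "6270" in base 8
Positional expansion:
  Digit '6' (value 6) x 8^3 = 3072
  Digit '2' (value 2) x 8^2 = 128
  Digit '7' (value 7) x 8^1 = 56
  Digit '0' (value 0) x 8^0 = 0
Sum = 3256

3256


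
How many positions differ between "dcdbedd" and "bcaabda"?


Comparing "dcdbedd" and "bcaabda" position by position:
  Position 0: 'd' vs 'b' => DIFFER
  Position 1: 'c' vs 'c' => same
  Position 2: 'd' vs 'a' => DIFFER
  Position 3: 'b' vs 'a' => DIFFER
  Position 4: 'e' vs 'b' => DIFFER
  Position 5: 'd' vs 'd' => same
  Position 6: 'd' vs 'a' => DIFFER
Positions that differ: 5

5


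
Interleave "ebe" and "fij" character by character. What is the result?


Interleaving "ebe" and "fij":
  Position 0: 'e' from first, 'f' from second => "ef"
  Position 1: 'b' from first, 'i' from second => "bi"
  Position 2: 'e' from first, 'j' from second => "ej"
Result: efbiej

efbiej


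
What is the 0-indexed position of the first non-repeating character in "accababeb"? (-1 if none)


Input: accababeb
Character frequencies:
  'a': 3
  'b': 3
  'c': 2
  'e': 1
Scanning left to right for freq == 1:
  Position 0 ('a'): freq=3, skip
  Position 1 ('c'): freq=2, skip
  Position 2 ('c'): freq=2, skip
  Position 3 ('a'): freq=3, skip
  Position 4 ('b'): freq=3, skip
  Position 5 ('a'): freq=3, skip
  Position 6 ('b'): freq=3, skip
  Position 7 ('e'): unique! => answer = 7

7


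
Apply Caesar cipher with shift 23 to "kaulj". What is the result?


Caesar cipher: shift "kaulj" by 23
  'k' (pos 10) + 23 = pos 7 = 'h'
  'a' (pos 0) + 23 = pos 23 = 'x'
  'u' (pos 20) + 23 = pos 17 = 'r'
  'l' (pos 11) + 23 = pos 8 = 'i'
  'j' (pos 9) + 23 = pos 6 = 'g'
Result: hxrig

hxrig


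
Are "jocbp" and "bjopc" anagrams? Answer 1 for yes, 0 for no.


Strings: "jocbp", "bjopc"
Sorted first:  bcjop
Sorted second: bcjop
Sorted forms match => anagrams

1


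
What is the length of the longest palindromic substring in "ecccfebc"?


Input: "ecccfebc"
Checking substrings for palindromes:
  [1:4] "ccc" (len 3) => palindrome
  [1:3] "cc" (len 2) => palindrome
  [2:4] "cc" (len 2) => palindrome
Longest palindromic substring: "ccc" with length 3

3


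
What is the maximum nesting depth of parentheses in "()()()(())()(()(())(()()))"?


Input: "()()()(())()(()(())(()()))"
Tracking depth:
  Position 0 '(': depth becomes 1
  Position 1 ')': depth becomes 0
  Position 2 '(': depth becomes 1
  Position 3 ')': depth becomes 0
  Position 4 '(': depth becomes 1
  Position 5 ')': depth becomes 0
  Position 6 '(': depth becomes 1
  Position 7 '(': depth becomes 2
  Position 8 ')': depth becomes 1
  Position 9 ')': depth becomes 0
  Position 10 '(': depth becomes 1
  Position 11 ')': depth becomes 0
  Position 12 '(': depth becomes 1
  Position 13 '(': depth becomes 2
  Position 14 ')': depth becomes 1
  Position 15 '(': depth becomes 2
  Position 16 '(': depth becomes 3
  Position 17 ')': depth becomes 2
  Position 18 ')': depth becomes 1
  Position 19 '(': depth becomes 2
  Position 20 '(': depth becomes 3
  Position 21 ')': depth becomes 2
  Position 22 '(': depth becomes 3
  Position 23 ')': depth becomes 2
  Position 24 ')': depth becomes 1
  Position 25 ')': depth becomes 0
Maximum depth reached: 3

3


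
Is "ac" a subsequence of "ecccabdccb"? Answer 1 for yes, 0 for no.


Check if "ac" is a subsequence of "ecccabdccb"
Greedy scan:
  Position 0 ('e'): no match needed
  Position 1 ('c'): no match needed
  Position 2 ('c'): no match needed
  Position 3 ('c'): no match needed
  Position 4 ('a'): matches sub[0] = 'a'
  Position 5 ('b'): no match needed
  Position 6 ('d'): no match needed
  Position 7 ('c'): matches sub[1] = 'c'
  Position 8 ('c'): no match needed
  Position 9 ('b'): no match needed
All 2 characters matched => is a subsequence

1


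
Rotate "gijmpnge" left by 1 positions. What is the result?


Input: "gijmpnge", rotate left by 1
First 1 characters: "g"
Remaining characters: "ijmpnge"
Concatenate remaining + first: "ijmpnge" + "g" = "ijmpngeg"

ijmpngeg


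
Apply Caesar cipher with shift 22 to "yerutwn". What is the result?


Caesar cipher: shift "yerutwn" by 22
  'y' (pos 24) + 22 = pos 20 = 'u'
  'e' (pos 4) + 22 = pos 0 = 'a'
  'r' (pos 17) + 22 = pos 13 = 'n'
  'u' (pos 20) + 22 = pos 16 = 'q'
  't' (pos 19) + 22 = pos 15 = 'p'
  'w' (pos 22) + 22 = pos 18 = 's'
  'n' (pos 13) + 22 = pos 9 = 'j'
Result: uanqpsj

uanqpsj


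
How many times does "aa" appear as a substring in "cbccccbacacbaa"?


Searching for "aa" in "cbccccbacacbaa"
Scanning each position:
  Position 0: "cb" => no
  Position 1: "bc" => no
  Position 2: "cc" => no
  Position 3: "cc" => no
  Position 4: "cc" => no
  Position 5: "cb" => no
  Position 6: "ba" => no
  Position 7: "ac" => no
  Position 8: "ca" => no
  Position 9: "ac" => no
  Position 10: "cb" => no
  Position 11: "ba" => no
  Position 12: "aa" => MATCH
Total occurrences: 1

1


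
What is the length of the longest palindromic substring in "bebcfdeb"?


Input: "bebcfdeb"
Checking substrings for palindromes:
  [0:3] "beb" (len 3) => palindrome
Longest palindromic substring: "beb" with length 3

3


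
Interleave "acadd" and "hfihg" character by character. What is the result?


Interleaving "acadd" and "hfihg":
  Position 0: 'a' from first, 'h' from second => "ah"
  Position 1: 'c' from first, 'f' from second => "cf"
  Position 2: 'a' from first, 'i' from second => "ai"
  Position 3: 'd' from first, 'h' from second => "dh"
  Position 4: 'd' from first, 'g' from second => "dg"
Result: ahcfaidhdg

ahcfaidhdg


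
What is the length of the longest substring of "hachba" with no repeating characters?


Input: "hachba"
Sliding window (track last position of each char):
  Position 0 ('h'): window [0,0] length 1 -- new best
  Position 1 ('a'): window [0,1] length 2 -- new best
  Position 2 ('c'): window [0,2] length 3 -- new best
  Position 3 ('h'): repeat (last at 0), move window start to 1
  Position 3 ('h'): window [1,3] length 3
  Position 4 ('b'): window [1,4] length 4 -- new best
  Position 5 ('a'): repeat (last at 1), move window start to 2
  Position 5 ('a'): window [2,5] length 4
Longest substring with no repeats: "achb" with length 4

4


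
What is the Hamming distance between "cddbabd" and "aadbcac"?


Comparing "cddbabd" and "aadbcac" position by position:
  Position 0: 'c' vs 'a' => differ
  Position 1: 'd' vs 'a' => differ
  Position 2: 'd' vs 'd' => same
  Position 3: 'b' vs 'b' => same
  Position 4: 'a' vs 'c' => differ
  Position 5: 'b' vs 'a' => differ
  Position 6: 'd' vs 'c' => differ
Total differences (Hamming distance): 5

5


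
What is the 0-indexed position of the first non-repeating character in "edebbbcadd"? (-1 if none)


Input: edebbbcadd
Character frequencies:
  'a': 1
  'b': 3
  'c': 1
  'd': 3
  'e': 2
Scanning left to right for freq == 1:
  Position 0 ('e'): freq=2, skip
  Position 1 ('d'): freq=3, skip
  Position 2 ('e'): freq=2, skip
  Position 3 ('b'): freq=3, skip
  Position 4 ('b'): freq=3, skip
  Position 5 ('b'): freq=3, skip
  Position 6 ('c'): unique! => answer = 6

6


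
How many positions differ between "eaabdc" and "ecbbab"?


Comparing "eaabdc" and "ecbbab" position by position:
  Position 0: 'e' vs 'e' => same
  Position 1: 'a' vs 'c' => DIFFER
  Position 2: 'a' vs 'b' => DIFFER
  Position 3: 'b' vs 'b' => same
  Position 4: 'd' vs 'a' => DIFFER
  Position 5: 'c' vs 'b' => DIFFER
Positions that differ: 4

4


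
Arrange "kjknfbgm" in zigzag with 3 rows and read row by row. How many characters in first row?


Zigzag "kjknfbgm" into 3 rows:
Placing characters:
  'k' => row 0
  'j' => row 1
  'k' => row 2
  'n' => row 1
  'f' => row 0
  'b' => row 1
  'g' => row 2
  'm' => row 1
Rows:
  Row 0: "kf"
  Row 1: "jnbm"
  Row 2: "kg"
First row length: 2

2


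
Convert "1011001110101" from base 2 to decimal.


Input: "1011001110101" in base 2
Positional expansion:
  Digit '1' (value 1) x 2^12 = 4096
  Digit '0' (value 0) x 2^11 = 0
  Digit '1' (value 1) x 2^10 = 1024
  Digit '1' (value 1) x 2^9 = 512
  Digit '0' (value 0) x 2^8 = 0
  Digit '0' (value 0) x 2^7 = 0
  Digit '1' (value 1) x 2^6 = 64
  Digit '1' (value 1) x 2^5 = 32
  Digit '1' (value 1) x 2^4 = 16
  Digit '0' (value 0) x 2^3 = 0
  Digit '1' (value 1) x 2^2 = 4
  Digit '0' (value 0) x 2^1 = 0
  Digit '1' (value 1) x 2^0 = 1
Sum = 5749

5749


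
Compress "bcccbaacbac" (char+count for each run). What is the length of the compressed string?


Input: bcccbaacbac
Runs:
  'b' x 1 => "b1"
  'c' x 3 => "c3"
  'b' x 1 => "b1"
  'a' x 2 => "a2"
  'c' x 1 => "c1"
  'b' x 1 => "b1"
  'a' x 1 => "a1"
  'c' x 1 => "c1"
Compressed: "b1c3b1a2c1b1a1c1"
Compressed length: 16

16


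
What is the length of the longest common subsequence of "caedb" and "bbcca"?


LCS of "caedb" and "bbcca"
DP table:
           b    b    c    c    a
      0    0    0    0    0    0
  c   0    0    0    1    1    1
  a   0    0    0    1    1    2
  e   0    0    0    1    1    2
  d   0    0    0    1    1    2
  b   0    1    1    1    1    2
LCS length = dp[5][5] = 2

2


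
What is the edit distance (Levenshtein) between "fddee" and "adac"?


Computing edit distance: "fddee" -> "adac"
DP table:
           a    d    a    c
      0    1    2    3    4
  f   1    1    2    3    4
  d   2    2    1    2    3
  d   3    3    2    2    3
  e   4    4    3    3    3
  e   5    5    4    4    4
Edit distance = dp[5][4] = 4

4


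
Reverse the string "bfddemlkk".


Input: bfddemlkk
Reading characters right to left:
  Position 8: 'k'
  Position 7: 'k'
  Position 6: 'l'
  Position 5: 'm'
  Position 4: 'e'
  Position 3: 'd'
  Position 2: 'd'
  Position 1: 'f'
  Position 0: 'b'
Reversed: kklmeddfb

kklmeddfb


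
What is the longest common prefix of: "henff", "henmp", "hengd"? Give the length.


Words: henff, henmp, hengd
  Position 0: all 'h' => match
  Position 1: all 'e' => match
  Position 2: all 'n' => match
  Position 3: ('f', 'm', 'g') => mismatch, stop
LCP = "hen" (length 3)

3


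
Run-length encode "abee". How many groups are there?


Input: abee
Scanning for consecutive runs:
  Group 1: 'a' x 1 (positions 0-0)
  Group 2: 'b' x 1 (positions 1-1)
  Group 3: 'e' x 2 (positions 2-3)
Total groups: 3

3


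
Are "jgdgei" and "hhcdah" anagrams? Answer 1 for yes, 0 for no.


Strings: "jgdgei", "hhcdah"
Sorted first:  deggij
Sorted second: acdhhh
Differ at position 0: 'd' vs 'a' => not anagrams

0


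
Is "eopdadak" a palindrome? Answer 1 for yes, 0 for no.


Input: eopdadak
Reversed: kadadpoe
  Compare pos 0 ('e') with pos 7 ('k'): MISMATCH
  Compare pos 1 ('o') with pos 6 ('a'): MISMATCH
  Compare pos 2 ('p') with pos 5 ('d'): MISMATCH
  Compare pos 3 ('d') with pos 4 ('a'): MISMATCH
Result: not a palindrome

0


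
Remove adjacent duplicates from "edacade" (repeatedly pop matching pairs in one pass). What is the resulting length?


Input: edacade
Stack-based adjacent duplicate removal:
  Read 'e': push. Stack: e
  Read 'd': push. Stack: ed
  Read 'a': push. Stack: eda
  Read 'c': push. Stack: edac
  Read 'a': push. Stack: edaca
  Read 'd': push. Stack: edacad
  Read 'e': push. Stack: edacade
Final stack: "edacade" (length 7)

7


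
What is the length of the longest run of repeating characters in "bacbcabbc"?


Input: "bacbcabbc"
Scanning for longest run:
  Position 1 ('a'): new char, reset run to 1
  Position 2 ('c'): new char, reset run to 1
  Position 3 ('b'): new char, reset run to 1
  Position 4 ('c'): new char, reset run to 1
  Position 5 ('a'): new char, reset run to 1
  Position 6 ('b'): new char, reset run to 1
  Position 7 ('b'): continues run of 'b', length=2
  Position 8 ('c'): new char, reset run to 1
Longest run: 'b' with length 2

2


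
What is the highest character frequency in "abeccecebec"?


Input: abeccecebec
Character counts:
  'a': 1
  'b': 2
  'c': 4
  'e': 4
Maximum frequency: 4

4


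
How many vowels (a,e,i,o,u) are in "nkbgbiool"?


Input: nkbgbiool
Checking each character:
  'n' at position 0: consonant
  'k' at position 1: consonant
  'b' at position 2: consonant
  'g' at position 3: consonant
  'b' at position 4: consonant
  'i' at position 5: vowel (running total: 1)
  'o' at position 6: vowel (running total: 2)
  'o' at position 7: vowel (running total: 3)
  'l' at position 8: consonant
Total vowels: 3

3


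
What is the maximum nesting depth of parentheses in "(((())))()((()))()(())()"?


Input: "(((())))()((()))()(())()"
Tracking depth:
  Position 0 '(': depth becomes 1
  Position 1 '(': depth becomes 2
  Position 2 '(': depth becomes 3
  Position 3 '(': depth becomes 4
  Position 4 ')': depth becomes 3
  Position 5 ')': depth becomes 2
  Position 6 ')': depth becomes 1
  Position 7 ')': depth becomes 0
  Position 8 '(': depth becomes 1
  Position 9 ')': depth becomes 0
  Position 10 '(': depth becomes 1
  Position 11 '(': depth becomes 2
  Position 12 '(': depth becomes 3
  Position 13 ')': depth becomes 2
  Position 14 ')': depth becomes 1
  Position 15 ')': depth becomes 0
  Position 16 '(': depth becomes 1
  Position 17 ')': depth becomes 0
  Position 18 '(': depth becomes 1
  Position 19 '(': depth becomes 2
  Position 20 ')': depth becomes 1
  Position 21 ')': depth becomes 0
  Position 22 '(': depth becomes 1
  Position 23 ')': depth becomes 0
Maximum depth reached: 4

4


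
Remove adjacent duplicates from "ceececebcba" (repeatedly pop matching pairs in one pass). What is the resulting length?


Input: ceececebcba
Stack-based adjacent duplicate removal:
  Read 'c': push. Stack: c
  Read 'e': push. Stack: ce
  Read 'e': matches stack top 'e' => pop. Stack: c
  Read 'c': matches stack top 'c' => pop. Stack: (empty)
  Read 'e': push. Stack: e
  Read 'c': push. Stack: ec
  Read 'e': push. Stack: ece
  Read 'b': push. Stack: eceb
  Read 'c': push. Stack: ecebc
  Read 'b': push. Stack: ecebcb
  Read 'a': push. Stack: ecebcba
Final stack: "ecebcba" (length 7)

7


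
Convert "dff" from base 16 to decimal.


Input: "dff" in base 16
Positional expansion:
  Digit 'd' (value 13) x 16^2 = 3328
  Digit 'f' (value 15) x 16^1 = 240
  Digit 'f' (value 15) x 16^0 = 15
Sum = 3583

3583


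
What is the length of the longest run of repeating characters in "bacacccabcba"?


Input: "bacacccabcba"
Scanning for longest run:
  Position 1 ('a'): new char, reset run to 1
  Position 2 ('c'): new char, reset run to 1
  Position 3 ('a'): new char, reset run to 1
  Position 4 ('c'): new char, reset run to 1
  Position 5 ('c'): continues run of 'c', length=2
  Position 6 ('c'): continues run of 'c', length=3
  Position 7 ('a'): new char, reset run to 1
  Position 8 ('b'): new char, reset run to 1
  Position 9 ('c'): new char, reset run to 1
  Position 10 ('b'): new char, reset run to 1
  Position 11 ('a'): new char, reset run to 1
Longest run: 'c' with length 3

3


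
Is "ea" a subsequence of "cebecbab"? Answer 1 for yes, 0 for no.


Check if "ea" is a subsequence of "cebecbab"
Greedy scan:
  Position 0 ('c'): no match needed
  Position 1 ('e'): matches sub[0] = 'e'
  Position 2 ('b'): no match needed
  Position 3 ('e'): no match needed
  Position 4 ('c'): no match needed
  Position 5 ('b'): no match needed
  Position 6 ('a'): matches sub[1] = 'a'
  Position 7 ('b'): no match needed
All 2 characters matched => is a subsequence

1


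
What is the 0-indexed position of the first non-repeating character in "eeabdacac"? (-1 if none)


Input: eeabdacac
Character frequencies:
  'a': 3
  'b': 1
  'c': 2
  'd': 1
  'e': 2
Scanning left to right for freq == 1:
  Position 0 ('e'): freq=2, skip
  Position 1 ('e'): freq=2, skip
  Position 2 ('a'): freq=3, skip
  Position 3 ('b'): unique! => answer = 3

3


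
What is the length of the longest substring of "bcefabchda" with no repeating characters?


Input: "bcefabchda"
Sliding window (track last position of each char):
  Position 0 ('b'): window [0,0] length 1 -- new best
  Position 1 ('c'): window [0,1] length 2 -- new best
  Position 2 ('e'): window [0,2] length 3 -- new best
  Position 3 ('f'): window [0,3] length 4 -- new best
  Position 4 ('a'): window [0,4] length 5 -- new best
  Position 5 ('b'): repeat (last at 0), move window start to 1
  Position 5 ('b'): window [1,5] length 5
  Position 6 ('c'): repeat (last at 1), move window start to 2
  Position 6 ('c'): window [2,6] length 5
  Position 7 ('h'): window [2,7] length 6 -- new best
  Position 8 ('d'): window [2,8] length 7 -- new best
  Position 9 ('a'): repeat (last at 4), move window start to 5
  Position 9 ('a'): window [5,9] length 5
Longest substring with no repeats: "efabchd" with length 7

7


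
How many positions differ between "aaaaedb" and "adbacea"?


Comparing "aaaaedb" and "adbacea" position by position:
  Position 0: 'a' vs 'a' => same
  Position 1: 'a' vs 'd' => DIFFER
  Position 2: 'a' vs 'b' => DIFFER
  Position 3: 'a' vs 'a' => same
  Position 4: 'e' vs 'c' => DIFFER
  Position 5: 'd' vs 'e' => DIFFER
  Position 6: 'b' vs 'a' => DIFFER
Positions that differ: 5

5


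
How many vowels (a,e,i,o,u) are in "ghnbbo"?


Input: ghnbbo
Checking each character:
  'g' at position 0: consonant
  'h' at position 1: consonant
  'n' at position 2: consonant
  'b' at position 3: consonant
  'b' at position 4: consonant
  'o' at position 5: vowel (running total: 1)
Total vowels: 1

1
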